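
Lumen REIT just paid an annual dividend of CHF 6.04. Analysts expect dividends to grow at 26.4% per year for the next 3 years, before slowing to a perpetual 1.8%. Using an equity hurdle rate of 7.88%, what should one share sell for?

Two-stage DDM. Project D₁…D_3 at 0.264, terminal growth 0.018, discount at r = 0.0788.
D_1 = 7.6346
D_2 = 9.6501
D_3 = 12.1977
Terminal value at t=3: TV = D_4/(r−g) = 12.4173/(0.0788−0.018) = 204.2313
P₀ = 7.6346/(1+0.0788)^1 + 9.6501/(1+0.0788)^2 + 12.1977/(1+0.0788)^3 + 204.2313/(1+0.0788)^3 = 187.7510

CHF 187.75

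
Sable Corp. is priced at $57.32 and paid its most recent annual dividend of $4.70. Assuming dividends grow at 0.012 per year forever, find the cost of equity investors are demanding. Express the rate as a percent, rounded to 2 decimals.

9.50%

Rearranging the constant-growth DDM: r = D₁/P₀ + g.
D₁ = 4.70 × (1 + 0.012) = 4.7564.
r = 4.7564 / 57.32 + 0.012 = 0.08298 + 0.012 = 0.09498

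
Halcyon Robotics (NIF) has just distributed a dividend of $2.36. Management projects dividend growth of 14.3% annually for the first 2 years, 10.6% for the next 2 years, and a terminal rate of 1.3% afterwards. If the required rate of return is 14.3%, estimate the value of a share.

Three-stage DDM. Project D₁…D_4; terminal Gordon value at t=4 with g = 0.013; discount at r = 0.143.
D_1 = 2.6975
D_2 = 3.0832
D_3 = 3.4100
D_4 = 3.7715
TV_4 = 3.8205/(0.143−0.013) = 29.3887
P₀ = Σ Dₜ/(1+r)ᵗ + TV_4/(1+r)^4 = 26.4318

$26.43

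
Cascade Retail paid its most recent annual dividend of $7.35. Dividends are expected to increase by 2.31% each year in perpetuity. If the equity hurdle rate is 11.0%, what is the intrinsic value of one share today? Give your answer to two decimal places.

$86.53

Gordon growth model: P₀ = D₁/(r − g). D₁ = 7.35 × (1 + 0.0231) = 7.5198.
P₀ = 7.5198 / (0.11 − 0.0231) = 7.5198 / 0.0869 = 86.5338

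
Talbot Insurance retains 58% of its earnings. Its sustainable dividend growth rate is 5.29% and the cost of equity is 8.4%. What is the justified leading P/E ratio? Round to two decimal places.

13.50

Payout ratio b = 1 − 0.58 = 0.42.
Justified leading P/E = b/(r−g) = 0.42/(0.084−0.0529) = 13.5048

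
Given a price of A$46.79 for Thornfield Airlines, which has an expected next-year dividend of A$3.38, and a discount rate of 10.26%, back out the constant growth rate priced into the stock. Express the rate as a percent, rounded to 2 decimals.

3.04%

From P₀ = D₁/(r − g), the implied growth is g = r − D₁/P₀.
g = 0.1026 − 3.38/46.79 = 0.1026 − 0.07224 = 0.03036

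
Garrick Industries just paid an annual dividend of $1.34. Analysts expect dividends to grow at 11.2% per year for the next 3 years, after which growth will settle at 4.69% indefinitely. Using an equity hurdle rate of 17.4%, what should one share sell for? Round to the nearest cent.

$12.99

Two-stage DDM. Project D₁…D_3 at 0.112, terminal growth 0.0469, discount at r = 0.174.
D_1 = 1.4901
D_2 = 1.6570
D_3 = 1.8425
Terminal value at t=3: TV = D_4/(r−g) = 1.9290/(0.174−0.0469) = 15.1768
P₀ = 1.4901/(1+0.174)^1 + 1.6570/(1+0.174)^2 + 1.8425/(1+0.174)^3 + 15.1768/(1+0.174)^3 = 12.9895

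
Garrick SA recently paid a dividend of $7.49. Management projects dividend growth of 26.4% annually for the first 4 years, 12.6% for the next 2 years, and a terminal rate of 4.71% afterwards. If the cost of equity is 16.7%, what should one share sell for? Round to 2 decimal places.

Three-stage DDM. Project D₁…D_6; terminal Gordon value at t=6 with g = 0.0471; discount at r = 0.167.
D_1 = 9.4674
D_2 = 11.9667
D_3 = 15.1260
D_4 = 19.1192
D_5 = 21.5282
D_6 = 24.2408
TV_6 = 25.3825/(0.167−0.0471) = 211.6976
P₀ = Σ Dₜ/(1+r)ᵗ + TV_6/(1+r)^6 = 140.0768

$140.08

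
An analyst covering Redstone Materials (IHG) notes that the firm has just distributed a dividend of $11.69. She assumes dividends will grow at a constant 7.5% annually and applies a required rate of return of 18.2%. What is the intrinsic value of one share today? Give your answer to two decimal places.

Gordon growth model: P₀ = D₁/(r − g). D₁ = 11.69 × (1 + 0.075) = 12.5667.
P₀ = 12.5667 / (0.182 − 0.075) = 12.5667 / 0.107 = 117.4463

$117.45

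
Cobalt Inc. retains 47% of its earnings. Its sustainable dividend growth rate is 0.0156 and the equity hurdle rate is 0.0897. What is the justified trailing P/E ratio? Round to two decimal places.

Payout ratio b = 1 − 0.47 = 0.53.
Justified trailing P/E = b(1+g)/(r−g) = 0.53×(1+0.0156)/(0.0897−0.0156) = 7.2641

7.26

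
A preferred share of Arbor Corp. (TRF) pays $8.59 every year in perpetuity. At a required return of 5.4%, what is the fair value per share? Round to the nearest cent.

$159.07

Zero-growth DDM (perpetuity): P₀ = D/r = 8.59 / 0.054 = 159.0741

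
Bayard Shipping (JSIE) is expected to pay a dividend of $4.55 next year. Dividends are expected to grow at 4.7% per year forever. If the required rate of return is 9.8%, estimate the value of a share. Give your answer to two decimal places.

$89.22

Gordon growth model: P₀ = D₁/(r − g), with D₁ = 4.55 given directly.
P₀ = 4.5500 / (0.098 − 0.047) = 4.5500 / 0.051 = 89.2157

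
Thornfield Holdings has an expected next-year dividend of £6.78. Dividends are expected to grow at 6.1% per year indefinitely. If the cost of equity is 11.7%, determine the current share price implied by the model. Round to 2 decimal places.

£121.07

Gordon growth model: P₀ = D₁/(r − g), with D₁ = 6.78 given directly.
P₀ = 6.7800 / (0.117 − 0.061) = 6.7800 / 0.056 = 121.0714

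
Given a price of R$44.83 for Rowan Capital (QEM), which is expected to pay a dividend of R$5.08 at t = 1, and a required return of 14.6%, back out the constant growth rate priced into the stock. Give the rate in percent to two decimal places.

3.27%

From P₀ = D₁/(r − g), the implied growth is g = r − D₁/P₀.
g = 0.146 − 5.08/44.83 = 0.146 − 0.11332 = 0.03268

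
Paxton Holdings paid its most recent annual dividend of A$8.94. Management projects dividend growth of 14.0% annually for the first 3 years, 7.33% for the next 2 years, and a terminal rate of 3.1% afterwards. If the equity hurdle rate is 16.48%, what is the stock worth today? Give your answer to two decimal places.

A$95.37

Three-stage DDM. Project D₁…D_5; terminal Gordon value at t=5 with g = 0.031; discount at r = 0.1648.
D_1 = 10.1916
D_2 = 11.6184
D_3 = 13.2450
D_4 = 14.2159
D_5 = 15.2579
TV_5 = 15.7309/(0.1648−0.031) = 117.5701
P₀ = Σ Dₜ/(1+r)ᵗ + TV_5/(1+r)^5 = 95.3655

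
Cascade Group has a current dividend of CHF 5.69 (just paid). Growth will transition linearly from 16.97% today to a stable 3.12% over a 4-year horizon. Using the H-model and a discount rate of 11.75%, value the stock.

CHF 86.25

H-model: P₀ = D₀[(1+g_L) + H(g_S−g_L)]/(r−g_L), with H = 4/2 = 2.
P₀ = 5.69 × [(1+0.0312) + 2×(0.1697−0.0312)] / (0.1175−0.0312)
   = 5.69 × 1.3082 / 0.0863 = 86.2533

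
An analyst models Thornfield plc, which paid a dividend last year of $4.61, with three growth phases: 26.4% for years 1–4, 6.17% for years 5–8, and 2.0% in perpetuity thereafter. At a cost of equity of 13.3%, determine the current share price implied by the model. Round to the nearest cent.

Three-stage DDM. Project D₁…D_8; terminal Gordon value at t=8 with g = 0.02; discount at r = 0.133.
D_1 = 5.8270
D_2 = 7.3654
D_3 = 9.3098
D_4 = 11.7676
D_5 = 12.4937
D_6 = 13.2646
D_7 = 14.0830
D_8 = 14.9519
TV_8 = 15.2509/(0.133−0.02) = 134.9641
P₀ = Σ Dₜ/(1+r)ᵗ + TV_8/(1+r)^8 = 98.4703

$98.47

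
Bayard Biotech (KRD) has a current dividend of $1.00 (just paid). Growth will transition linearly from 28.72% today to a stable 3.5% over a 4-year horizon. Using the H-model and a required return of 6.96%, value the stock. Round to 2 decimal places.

$44.49

H-model: P₀ = D₀[(1+g_L) + H(g_S−g_L)]/(r−g_L), with H = 4/2 = 2.
P₀ = 1.00 × [(1+0.035) + 2×(0.2872−0.035)] / (0.0696−0.035)
   = 1.00 × 1.5394 / 0.0346 = 44.4913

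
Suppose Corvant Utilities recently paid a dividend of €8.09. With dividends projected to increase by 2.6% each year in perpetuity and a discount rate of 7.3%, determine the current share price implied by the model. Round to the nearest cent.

Gordon growth model: P₀ = D₁/(r − g). D₁ = 8.09 × (1 + 0.026) = 8.3003.
P₀ = 8.3003 / (0.073 − 0.026) = 8.3003 / 0.047 = 176.6030

€176.60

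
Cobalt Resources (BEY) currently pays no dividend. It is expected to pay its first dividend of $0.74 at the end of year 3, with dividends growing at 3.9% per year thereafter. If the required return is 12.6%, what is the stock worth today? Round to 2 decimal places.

Deferred-dividend DDM. At t=2 the remaining stream is a growing perpetuity with first payment D_3 = 0.74.
V_2 = D_3/(r−g) = 0.74/(0.126−0.039) = 8.5057
P₀ = V_2/(1+r)^2 = 8.5057/(1+0.126)^2 = 6.7087

$6.71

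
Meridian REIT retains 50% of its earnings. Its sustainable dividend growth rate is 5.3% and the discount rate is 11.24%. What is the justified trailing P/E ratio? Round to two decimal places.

8.86

Payout ratio b = 1 − 0.50 = 0.50.
Justified trailing P/E = b(1+g)/(r−g) = 0.50×(1+0.053)/(0.1124−0.053) = 8.8636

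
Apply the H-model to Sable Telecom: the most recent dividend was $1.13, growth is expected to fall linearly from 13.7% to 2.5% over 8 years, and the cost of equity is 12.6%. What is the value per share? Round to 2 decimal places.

$16.48

H-model: P₀ = D₀[(1+g_L) + H(g_S−g_L)]/(r−g_L), with H = 8/2 = 4.
P₀ = 1.13 × [(1+0.025) + 4×(0.137−0.025)] / (0.126−0.025)
   = 1.13 × 1.4730 / 0.101 = 16.4801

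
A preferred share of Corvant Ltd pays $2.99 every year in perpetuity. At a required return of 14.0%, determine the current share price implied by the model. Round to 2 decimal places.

$21.36

Zero-growth DDM (perpetuity): P₀ = D/r = 2.99 / 0.14 = 21.3571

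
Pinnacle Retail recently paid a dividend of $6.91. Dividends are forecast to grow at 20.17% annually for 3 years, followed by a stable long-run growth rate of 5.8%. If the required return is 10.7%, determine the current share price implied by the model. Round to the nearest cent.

Two-stage DDM. Project D₁…D_3 at 0.2017, terminal growth 0.058, discount at r = 0.107.
D_1 = 8.3037
D_2 = 9.9786
D_3 = 11.9913
Terminal value at t=3: TV = D_4/(r−g) = 12.6868/(0.107−0.058) = 258.9142
P₀ = 8.3037/(1+0.107)^1 + 9.9786/(1+0.107)^2 + 11.9913/(1+0.107)^3 + 258.9142/(1+0.107)^3 = 215.3425

$215.34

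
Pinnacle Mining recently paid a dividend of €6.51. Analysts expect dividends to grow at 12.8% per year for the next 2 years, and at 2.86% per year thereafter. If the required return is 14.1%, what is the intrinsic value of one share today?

€71.02

Two-stage DDM. Project D₁…D_2 at 0.128, terminal growth 0.0286, discount at r = 0.141.
D_1 = 7.3433
D_2 = 8.2832
Terminal value at t=2: TV = D_3/(r−g) = 8.5201/(0.141−0.0286) = 75.8018
P₀ = 7.3433/(1+0.141)^1 + 8.2832/(1+0.141)^2 + 75.8018/(1+0.141)^2 = 71.0231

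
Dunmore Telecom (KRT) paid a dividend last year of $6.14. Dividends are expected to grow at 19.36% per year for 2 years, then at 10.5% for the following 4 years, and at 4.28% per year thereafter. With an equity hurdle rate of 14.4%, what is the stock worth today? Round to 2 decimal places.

$97.58

Three-stage DDM. Project D₁…D_6; terminal Gordon value at t=6 with g = 0.0428; discount at r = 0.144.
D_1 = 7.3287
D_2 = 8.7475
D_3 = 9.6660
D_4 = 10.6810
D_5 = 11.8025
D_6 = 13.0417
TV_6 = 13.5999/(0.144−0.0428) = 134.3865
P₀ = Σ Dₜ/(1+r)ᵗ + TV_6/(1+r)^6 = 97.5752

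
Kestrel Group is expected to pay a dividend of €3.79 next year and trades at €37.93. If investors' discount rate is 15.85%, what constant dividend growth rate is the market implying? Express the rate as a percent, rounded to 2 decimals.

5.86%

From P₀ = D₁/(r − g), the implied growth is g = r − D₁/P₀.
g = 0.1585 − 3.79/37.93 = 0.1585 − 0.09992 = 0.05858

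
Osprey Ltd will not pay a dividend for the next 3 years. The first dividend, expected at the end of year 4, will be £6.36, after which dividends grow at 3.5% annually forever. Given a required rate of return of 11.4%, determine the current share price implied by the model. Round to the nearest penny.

£58.23

Deferred-dividend DDM. At t=3 the remaining stream is a growing perpetuity with first payment D_4 = 6.36.
V_3 = D_4/(r−g) = 6.36/(0.114−0.035) = 80.5063
P₀ = V_3/(1+r)^3 = 80.5063/(1+0.114)^3 = 58.2337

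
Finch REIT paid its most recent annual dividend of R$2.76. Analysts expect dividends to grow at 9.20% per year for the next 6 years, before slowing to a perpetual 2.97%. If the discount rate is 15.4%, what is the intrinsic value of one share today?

R$30.13

Two-stage DDM. Project D₁…D_6 at 0.092, terminal growth 0.0297, discount at r = 0.154.
D_1 = 3.0139
D_2 = 3.2912
D_3 = 3.5940
D_4 = 3.9246
D_5 = 4.2857
D_6 = 4.6800
Terminal value at t=6: TV = D_7/(r−g) = 4.8190/(0.154−0.0297) = 38.7690
P₀ = 3.0139/(1+0.154)^1 + 3.2912/(1+0.154)^2 + 3.5940/(1+0.154)^3 + 3.9246/(1+0.154)^4 + 4.2857/(1+0.154)^5 + 4.6800/(1+0.154)^6 + 38.7690/(1+0.154)^6 = 30.1257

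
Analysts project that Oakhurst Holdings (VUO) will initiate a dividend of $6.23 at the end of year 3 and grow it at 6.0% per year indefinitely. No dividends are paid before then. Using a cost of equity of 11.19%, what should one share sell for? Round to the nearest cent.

$97.09

Deferred-dividend DDM. At t=2 the remaining stream is a growing perpetuity with first payment D_3 = 6.23.
V_2 = D_3/(r−g) = 6.23/(0.1119−0.06) = 120.0385
P₀ = V_2/(1+r)^2 = 120.0385/(1+0.1119)^2 = 97.0933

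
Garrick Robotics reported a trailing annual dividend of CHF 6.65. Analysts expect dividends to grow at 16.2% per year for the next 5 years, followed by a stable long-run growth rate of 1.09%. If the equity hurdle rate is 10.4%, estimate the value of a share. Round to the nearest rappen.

Two-stage DDM. Project D₁…D_5 at 0.162, terminal growth 0.0109, discount at r = 0.104.
D_1 = 7.7273
D_2 = 8.9791
D_3 = 10.4337
D_4 = 12.1240
D_5 = 14.0881
Terminal value at t=5: TV = D_6/(r−g) = 14.2417/(0.104−0.0109) = 152.9716
P₀ = 7.7273/(1+0.104)^1 + 8.9791/(1+0.104)^2 + 10.4337/(1+0.104)^3 + 12.1240/(1+0.104)^4 + 14.0881/(1+0.104)^5 + 152.9716/(1+0.104)^5 = 132.1474

CHF 132.15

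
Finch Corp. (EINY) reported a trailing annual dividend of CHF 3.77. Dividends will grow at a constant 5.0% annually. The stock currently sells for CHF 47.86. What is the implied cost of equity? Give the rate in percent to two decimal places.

13.27%

Rearranging the constant-growth DDM: r = D₁/P₀ + g.
D₁ = 3.77 × (1 + 0.05) = 3.9585.
r = 3.9585 / 47.86 + 0.05 = 0.08271 + 0.05 = 0.13271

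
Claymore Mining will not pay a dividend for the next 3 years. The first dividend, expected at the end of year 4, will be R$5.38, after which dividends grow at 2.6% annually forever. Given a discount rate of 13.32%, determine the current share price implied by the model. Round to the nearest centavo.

R$34.49

Deferred-dividend DDM. At t=3 the remaining stream is a growing perpetuity with first payment D_4 = 5.38.
V_3 = D_4/(r−g) = 5.38/(0.1332−0.026) = 50.1866
P₀ = V_3/(1+r)^3 = 50.1866/(1+0.1332)^3 = 34.4880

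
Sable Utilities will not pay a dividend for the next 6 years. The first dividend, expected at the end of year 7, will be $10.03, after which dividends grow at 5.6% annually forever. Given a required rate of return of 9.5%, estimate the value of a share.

$149.19

Deferred-dividend DDM. At t=6 the remaining stream is a growing perpetuity with first payment D_7 = 10.03.
V_6 = D_7/(r−g) = 10.03/(0.095−0.056) = 257.1795
P₀ = V_6/(1+r)^6 = 257.1795/(1+0.095)^6 = 149.1941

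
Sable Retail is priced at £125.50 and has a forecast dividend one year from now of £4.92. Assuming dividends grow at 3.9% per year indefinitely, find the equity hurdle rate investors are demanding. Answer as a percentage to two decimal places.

7.82%

Rearranging the constant-growth DDM: r = D₁/P₀ + g.
r = 4.9200 / 125.50 + 0.039 = 0.03920 + 0.039 = 0.07820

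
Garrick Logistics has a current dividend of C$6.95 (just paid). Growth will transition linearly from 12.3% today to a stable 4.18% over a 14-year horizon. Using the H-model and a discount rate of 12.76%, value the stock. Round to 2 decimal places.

H-model: P₀ = D₀[(1+g_L) + H(g_S−g_L)]/(r−g_L), with H = 14/2 = 7.
P₀ = 6.95 × [(1+0.0418) + 7×(0.123−0.0418)] / (0.1276−0.0418)
   = 6.95 × 1.6102 / 0.0858 = 130.4300

C$130.43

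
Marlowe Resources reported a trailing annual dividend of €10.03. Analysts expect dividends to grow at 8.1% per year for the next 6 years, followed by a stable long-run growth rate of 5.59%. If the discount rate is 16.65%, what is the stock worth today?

Two-stage DDM. Project D₁…D_6 at 0.081, terminal growth 0.0559, discount at r = 0.1665.
D_1 = 10.8424
D_2 = 11.7207
D_3 = 12.6700
D_4 = 13.6963
D_5 = 14.8057
D_6 = 16.0050
Terminal value at t=6: TV = D_7/(r−g) = 16.8997/(0.1665−0.0559) = 152.7998
P₀ = 10.8424/(1+0.1665)^1 + 11.7207/(1+0.1665)^2 + 12.6700/(1+0.1665)^3 + 13.6963/(1+0.1665)^4 + 14.8057/(1+0.1665)^5 + 16.0050/(1+0.1665)^6 + 152.7998/(1+0.1665)^6 = 107.1430

€107.14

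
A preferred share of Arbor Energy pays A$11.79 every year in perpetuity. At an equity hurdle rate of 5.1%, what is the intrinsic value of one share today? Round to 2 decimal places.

Zero-growth DDM (perpetuity): P₀ = D/r = 11.79 / 0.051 = 231.1765

A$231.18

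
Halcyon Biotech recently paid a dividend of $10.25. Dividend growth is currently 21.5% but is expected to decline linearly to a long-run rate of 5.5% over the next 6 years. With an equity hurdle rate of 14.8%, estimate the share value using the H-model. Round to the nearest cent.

H-model: P₀ = D₀[(1+g_L) + H(g_S−g_L)]/(r−g_L), with H = 6/2 = 3.
P₀ = 10.25 × [(1+0.055) + 3×(0.215−0.055)] / (0.148−0.055)
   = 10.25 × 1.5350 / 0.093 = 169.1801

$169.18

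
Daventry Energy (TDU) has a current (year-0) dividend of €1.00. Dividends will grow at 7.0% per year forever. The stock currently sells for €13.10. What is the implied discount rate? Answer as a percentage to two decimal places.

15.17%

Rearranging the constant-growth DDM: r = D₁/P₀ + g.
D₁ = 1.00 × (1 + 0.07) = 1.0700.
r = 1.0700 / 13.10 + 0.07 = 0.08168 + 0.07 = 0.15168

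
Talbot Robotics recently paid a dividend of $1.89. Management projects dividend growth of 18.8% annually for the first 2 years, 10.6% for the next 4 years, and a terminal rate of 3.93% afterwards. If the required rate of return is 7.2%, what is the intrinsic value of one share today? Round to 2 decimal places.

$98.05

Three-stage DDM. Project D₁…D_6; terminal Gordon value at t=6 with g = 0.0393; discount at r = 0.072.
D_1 = 2.2453
D_2 = 2.6674
D_3 = 2.9502
D_4 = 3.2629
D_5 = 3.6088
D_6 = 3.9913
TV_6 = 4.1482/(0.072−0.0393) = 126.8552
P₀ = Σ Dₜ/(1+r)ᵗ + TV_6/(1+r)^6 = 98.0474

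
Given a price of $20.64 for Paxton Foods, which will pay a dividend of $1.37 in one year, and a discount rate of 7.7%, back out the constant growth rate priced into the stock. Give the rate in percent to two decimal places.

1.06%

From P₀ = D₁/(r − g), the implied growth is g = r − D₁/P₀.
g = 0.077 − 1.37/20.64 = 0.077 − 0.06638 = 0.01062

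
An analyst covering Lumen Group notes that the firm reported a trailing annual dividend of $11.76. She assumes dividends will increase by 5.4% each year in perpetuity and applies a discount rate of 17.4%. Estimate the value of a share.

$103.29

Gordon growth model: P₀ = D₁/(r − g). D₁ = 11.76 × (1 + 0.054) = 12.3950.
P₀ = 12.3950 / (0.174 − 0.054) = 12.3950 / 0.12 = 103.2920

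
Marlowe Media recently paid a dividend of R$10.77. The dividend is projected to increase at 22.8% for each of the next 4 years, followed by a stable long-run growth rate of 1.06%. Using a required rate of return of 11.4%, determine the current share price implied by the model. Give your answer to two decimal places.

Two-stage DDM. Project D₁…D_4 at 0.228, terminal growth 0.0106, discount at r = 0.114.
D_1 = 13.2256
D_2 = 16.2410
D_3 = 19.9439
D_4 = 24.4911
Terminal value at t=4: TV = D_5/(r−g) = 24.7508/(0.114−0.0106) = 239.3690
P₀ = 13.2256/(1+0.114)^1 + 16.2410/(1+0.114)^2 + 19.9439/(1+0.114)^3 + 24.4911/(1+0.114)^4 + 239.3690/(1+0.114)^4 = 210.7154

R$210.72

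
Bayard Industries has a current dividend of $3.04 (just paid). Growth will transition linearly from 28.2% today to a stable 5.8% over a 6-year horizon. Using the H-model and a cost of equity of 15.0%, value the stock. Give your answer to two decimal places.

$57.17

H-model: P₀ = D₀[(1+g_L) + H(g_S−g_L)]/(r−g_L), with H = 6/2 = 3.
P₀ = 3.04 × [(1+0.058) + 3×(0.282−0.058)] / (0.15−0.058)
   = 3.04 × 1.7300 / 0.092 = 57.1652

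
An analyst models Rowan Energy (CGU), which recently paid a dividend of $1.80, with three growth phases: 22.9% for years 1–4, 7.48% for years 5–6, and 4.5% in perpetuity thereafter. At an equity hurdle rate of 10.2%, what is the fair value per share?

Three-stage DDM. Project D₁…D_6; terminal Gordon value at t=6 with g = 0.045; discount at r = 0.102.
D_1 = 2.2122
D_2 = 2.7188
D_3 = 3.3414
D_4 = 4.1066
D_5 = 4.4137
D_6 = 4.7439
TV_6 = 4.9574/(0.102−0.045) = 86.9715
P₀ = Σ Dₜ/(1+r)ᵗ + TV_6/(1+r)^6 = 63.4531

$63.45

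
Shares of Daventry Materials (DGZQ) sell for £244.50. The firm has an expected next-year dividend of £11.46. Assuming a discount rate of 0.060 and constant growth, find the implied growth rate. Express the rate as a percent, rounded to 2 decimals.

From P₀ = D₁/(r − g), the implied growth is g = r − D₁/P₀.
g = 0.06 − 11.46/244.50 = 0.06 − 0.04687 = 0.01313

1.31%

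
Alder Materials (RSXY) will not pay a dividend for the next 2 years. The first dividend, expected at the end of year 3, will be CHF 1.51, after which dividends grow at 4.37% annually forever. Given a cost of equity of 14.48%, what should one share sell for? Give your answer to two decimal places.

Deferred-dividend DDM. At t=2 the remaining stream is a growing perpetuity with first payment D_3 = 1.51.
V_2 = D_3/(r−g) = 1.51/(0.1448−0.0437) = 14.9357
P₀ = V_2/(1+r)^2 = 14.9357/(1+0.1448)^2 = 11.3964

CHF 11.40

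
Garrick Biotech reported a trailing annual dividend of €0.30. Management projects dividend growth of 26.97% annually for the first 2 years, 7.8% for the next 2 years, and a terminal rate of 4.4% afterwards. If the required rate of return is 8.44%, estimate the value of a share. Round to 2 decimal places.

€12.08

Three-stage DDM. Project D₁…D_4; terminal Gordon value at t=4 with g = 0.044; discount at r = 0.0844.
D_1 = 0.3809
D_2 = 0.4836
D_3 = 0.5214
D_4 = 0.5620
TV_4 = 0.5868/(0.0844−0.044) = 14.5238
P₀ = Σ Dₜ/(1+r)ᵗ + TV_4/(1+r)^4 = 12.0811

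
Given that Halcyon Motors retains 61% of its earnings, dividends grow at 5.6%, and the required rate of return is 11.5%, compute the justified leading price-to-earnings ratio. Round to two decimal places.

Payout ratio b = 1 − 0.61 = 0.39.
Justified leading P/E = b/(r−g) = 0.39/(0.115−0.056) = 6.6102

6.61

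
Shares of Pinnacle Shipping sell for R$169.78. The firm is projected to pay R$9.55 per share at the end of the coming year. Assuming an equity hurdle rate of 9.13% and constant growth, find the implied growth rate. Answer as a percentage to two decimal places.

From P₀ = D₁/(r − g), the implied growth is g = r − D₁/P₀.
g = 0.0913 − 9.55/169.78 = 0.0913 − 0.05625 = 0.03505

3.51%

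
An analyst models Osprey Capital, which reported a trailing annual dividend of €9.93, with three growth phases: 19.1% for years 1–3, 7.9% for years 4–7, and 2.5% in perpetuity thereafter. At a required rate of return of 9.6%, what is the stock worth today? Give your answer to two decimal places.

Three-stage DDM. Project D₁…D_7; terminal Gordon value at t=7 with g = 0.025; discount at r = 0.096.
D_1 = 11.8266
D_2 = 14.0855
D_3 = 16.7758
D_4 = 18.1011
D_5 = 19.5311
D_6 = 21.0741
D_7 = 22.7389
TV_7 = 23.3074/(0.096−0.025) = 328.2735
P₀ = Σ Dₜ/(1+r)ᵗ + TV_7/(1+r)^7 = 257.0902

€257.09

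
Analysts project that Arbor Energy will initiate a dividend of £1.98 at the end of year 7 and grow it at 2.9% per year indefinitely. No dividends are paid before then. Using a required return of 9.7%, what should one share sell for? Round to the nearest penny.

Deferred-dividend DDM. At t=6 the remaining stream is a growing perpetuity with first payment D_7 = 1.98.
V_6 = D_7/(r−g) = 1.98/(0.097−0.029) = 29.1176
P₀ = V_6/(1+r)^6 = 29.1176/(1+0.097)^6 = 16.7077

£16.71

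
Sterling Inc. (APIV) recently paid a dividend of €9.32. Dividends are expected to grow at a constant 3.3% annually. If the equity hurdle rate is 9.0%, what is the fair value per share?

Gordon growth model: P₀ = D₁/(r − g). D₁ = 9.32 × (1 + 0.033) = 9.6276.
P₀ = 9.6276 / (0.09 − 0.033) = 9.6276 / 0.057 = 168.9046

€168.90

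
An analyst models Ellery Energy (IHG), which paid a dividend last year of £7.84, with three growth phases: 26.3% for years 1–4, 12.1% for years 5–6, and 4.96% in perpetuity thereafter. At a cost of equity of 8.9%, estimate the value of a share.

Three-stage DDM. Project D₁…D_6; terminal Gordon value at t=6 with g = 0.0496; discount at r = 0.089.
D_1 = 9.9019
D_2 = 12.5061
D_3 = 15.7952
D_4 = 19.9494
D_5 = 22.3633
D_6 = 25.0692
TV_6 = 26.3126/(0.089−0.0496) = 667.8336
P₀ = Σ Dₜ/(1+r)ᵗ + TV_6/(1+r)^6 = 476.0916

£476.09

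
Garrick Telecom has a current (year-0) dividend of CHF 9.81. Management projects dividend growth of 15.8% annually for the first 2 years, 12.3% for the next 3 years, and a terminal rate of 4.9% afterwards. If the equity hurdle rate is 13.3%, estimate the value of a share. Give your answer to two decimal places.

CHF 175.09

Three-stage DDM. Project D₁…D_5; terminal Gordon value at t=5 with g = 0.049; discount at r = 0.133.
D_1 = 11.3600
D_2 = 13.1549
D_3 = 14.7729
D_4 = 16.5900
D_5 = 18.6305
TV_5 = 19.5434/(0.133−0.049) = 232.6599
P₀ = Σ Dₜ/(1+r)ᵗ + TV_5/(1+r)^5 = 175.0932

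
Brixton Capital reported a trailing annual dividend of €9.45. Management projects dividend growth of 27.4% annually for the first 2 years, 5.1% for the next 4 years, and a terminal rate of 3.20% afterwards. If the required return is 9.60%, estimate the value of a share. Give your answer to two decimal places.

€243.90

Three-stage DDM. Project D₁…D_6; terminal Gordon value at t=6 with g = 0.032; discount at r = 0.096.
D_1 = 12.0393
D_2 = 15.3381
D_3 = 16.1203
D_4 = 16.9424
D_5 = 17.8065
D_6 = 18.7146
TV_6 = 19.3135/(0.096−0.032) = 301.7736
P₀ = Σ Dₜ/(1+r)ᵗ + TV_6/(1+r)^6 = 243.9046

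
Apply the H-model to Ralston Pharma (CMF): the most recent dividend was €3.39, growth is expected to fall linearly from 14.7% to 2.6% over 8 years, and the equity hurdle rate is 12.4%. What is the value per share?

H-model: P₀ = D₀[(1+g_L) + H(g_S−g_L)]/(r−g_L), with H = 8/2 = 4.
P₀ = 3.39 × [(1+0.026) + 4×(0.147−0.026)] / (0.124−0.026)
   = 3.39 × 1.5100 / 0.098 = 52.2337

€52.23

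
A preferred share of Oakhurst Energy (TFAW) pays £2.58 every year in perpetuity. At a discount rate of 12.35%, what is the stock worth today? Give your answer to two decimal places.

£20.89

Zero-growth DDM (perpetuity): P₀ = D/r = 2.58 / 0.1235 = 20.8907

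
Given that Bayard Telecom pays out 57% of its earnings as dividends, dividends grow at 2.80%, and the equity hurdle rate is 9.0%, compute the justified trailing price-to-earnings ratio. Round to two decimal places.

Justified trailing P/E = b(1+g)/(r−g) = 0.57×(1+0.028)/(0.09−0.028) = 9.4510

9.45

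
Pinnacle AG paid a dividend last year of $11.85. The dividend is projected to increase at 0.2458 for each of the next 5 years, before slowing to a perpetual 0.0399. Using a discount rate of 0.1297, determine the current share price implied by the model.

Two-stage DDM. Project D₁…D_5 at 0.2458, terminal growth 0.0399, discount at r = 0.1297.
D_1 = 14.7627
D_2 = 18.3914
D_3 = 22.9120
D_4 = 28.5438
D_5 = 35.5599
Terminal value at t=5: TV = D_6/(r−g) = 36.9787/(0.1297−0.0399) = 411.7895
P₀ = 14.7627/(1+0.1297)^1 + 18.3914/(1+0.1297)^2 + 22.9120/(1+0.1297)^3 + 28.5438/(1+0.1297)^4 + 35.5599/(1+0.1297)^5 + 411.7895/(1+0.1297)^5 = 304.0214

$304.02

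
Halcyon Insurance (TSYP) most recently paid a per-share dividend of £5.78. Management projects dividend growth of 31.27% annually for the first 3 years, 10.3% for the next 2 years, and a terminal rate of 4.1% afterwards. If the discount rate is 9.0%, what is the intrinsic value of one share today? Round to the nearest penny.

Three-stage DDM. Project D₁…D_5; terminal Gordon value at t=5 with g = 0.041; discount at r = 0.09.
D_1 = 7.5874
D_2 = 9.9600
D_3 = 13.0745
D_4 = 14.4211
D_5 = 15.9065
TV_5 = 16.5587/(0.09−0.041) = 337.9325
P₀ = Σ Dₜ/(1+r)ᵗ + TV_5/(1+r)^5 = 265.6273

£265.63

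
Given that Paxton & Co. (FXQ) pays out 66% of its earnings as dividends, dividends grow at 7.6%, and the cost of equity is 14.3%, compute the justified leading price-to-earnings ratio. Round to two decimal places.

Justified leading P/E = b/(r−g) = 0.66/(0.143−0.076) = 9.8507

9.85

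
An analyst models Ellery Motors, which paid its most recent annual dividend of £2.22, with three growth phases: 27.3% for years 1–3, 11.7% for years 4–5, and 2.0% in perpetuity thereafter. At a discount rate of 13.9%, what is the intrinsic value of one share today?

Three-stage DDM. Project D₁…D_5; terminal Gordon value at t=5 with g = 0.02; discount at r = 0.139.
D_1 = 2.8261
D_2 = 3.5976
D_3 = 4.5797
D_4 = 5.1155
D_5 = 5.7141
TV_5 = 5.8283/(0.139−0.02) = 48.9776
P₀ = Σ Dₜ/(1+r)ᵗ + TV_5/(1+r)^5 = 39.9231

£39.92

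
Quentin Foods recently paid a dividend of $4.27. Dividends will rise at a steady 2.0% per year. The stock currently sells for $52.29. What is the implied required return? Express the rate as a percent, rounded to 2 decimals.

10.33%

Rearranging the constant-growth DDM: r = D₁/P₀ + g.
D₁ = 4.27 × (1 + 0.02) = 4.3554.
r = 4.3554 / 52.29 + 0.02 = 0.08329 + 0.02 = 0.10329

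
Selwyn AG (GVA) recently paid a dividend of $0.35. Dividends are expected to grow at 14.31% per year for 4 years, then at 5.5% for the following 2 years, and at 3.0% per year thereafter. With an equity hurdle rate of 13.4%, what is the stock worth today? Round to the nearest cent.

$5.17

Three-stage DDM. Project D₁…D_6; terminal Gordon value at t=6 with g = 0.03; discount at r = 0.134.
D_1 = 0.4001
D_2 = 0.4573
D_3 = 0.5228
D_4 = 0.5976
D_5 = 0.6305
D_6 = 0.6651
TV_6 = 0.6851/(0.134−0.03) = 6.5874
P₀ = Σ Dₜ/(1+r)ᵗ + TV_6/(1+r)^6 = 5.1750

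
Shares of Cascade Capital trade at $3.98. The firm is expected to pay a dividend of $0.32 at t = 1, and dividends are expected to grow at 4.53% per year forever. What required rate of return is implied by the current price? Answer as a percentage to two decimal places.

Rearranging the constant-growth DDM: r = D₁/P₀ + g.
r = 0.3200 / 3.98 + 0.0453 = 0.08040 + 0.0453 = 0.12570

12.57%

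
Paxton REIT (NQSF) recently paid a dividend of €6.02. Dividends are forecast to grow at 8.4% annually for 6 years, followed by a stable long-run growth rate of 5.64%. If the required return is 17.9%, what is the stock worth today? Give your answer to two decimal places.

Two-stage DDM. Project D₁…D_6 at 0.084, terminal growth 0.0564, discount at r = 0.179.
D_1 = 6.5257
D_2 = 7.0738
D_3 = 7.6680
D_4 = 8.3122
D_5 = 9.0104
D_6 = 9.7672
Terminal value at t=6: TV = D_7/(r−g) = 10.3181/(0.179−0.0564) = 84.1608
P₀ = 6.5257/(1+0.179)^1 + 7.0738/(1+0.179)^2 + 7.6680/(1+0.179)^3 + 8.3122/(1+0.179)^4 + 9.0104/(1+0.179)^5 + 9.7672/(1+0.179)^6 + 84.1608/(1+0.179)^6 = 58.5313

€58.53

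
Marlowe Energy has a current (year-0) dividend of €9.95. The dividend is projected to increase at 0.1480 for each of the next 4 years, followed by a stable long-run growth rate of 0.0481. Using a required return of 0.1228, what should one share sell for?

€194.65

Two-stage DDM. Project D₁…D_4 at 0.148, terminal growth 0.0481, discount at r = 0.1228.
D_1 = 11.4226
D_2 = 13.1131
D_3 = 15.0539
D_4 = 17.2819
Terminal value at t=4: TV = D_5/(r−g) = 18.1131/(0.1228−0.0481) = 242.4782
P₀ = 11.4226/(1+0.1228)^1 + 13.1131/(1+0.1228)^2 + 15.0539/(1+0.1228)^3 + 17.2819/(1+0.1228)^4 + 242.4782/(1+0.1228)^4 = 194.6517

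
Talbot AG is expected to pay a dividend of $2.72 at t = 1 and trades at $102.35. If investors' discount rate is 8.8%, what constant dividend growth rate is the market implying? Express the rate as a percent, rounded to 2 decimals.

From P₀ = D₁/(r − g), the implied growth is g = r − D₁/P₀.
g = 0.088 − 2.72/102.35 = 0.088 − 0.02658 = 0.06142

6.14%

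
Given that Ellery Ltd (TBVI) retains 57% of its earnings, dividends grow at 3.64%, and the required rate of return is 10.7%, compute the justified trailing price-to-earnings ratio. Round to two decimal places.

6.31

Payout ratio b = 1 − 0.57 = 0.43.
Justified trailing P/E = b(1+g)/(r−g) = 0.43×(1+0.0364)/(0.107−0.0364) = 6.3124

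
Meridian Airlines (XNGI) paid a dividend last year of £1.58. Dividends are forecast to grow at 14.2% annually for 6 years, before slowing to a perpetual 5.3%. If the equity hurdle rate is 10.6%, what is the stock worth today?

£48.66

Two-stage DDM. Project D₁…D_6 at 0.142, terminal growth 0.053, discount at r = 0.106.
D_1 = 1.8044
D_2 = 2.0606
D_3 = 2.3532
D_4 = 2.6873
D_5 = 3.0689
D_6 = 3.5047
Terminal value at t=6: TV = D_7/(r−g) = 3.6905/(0.106−0.053) = 69.6316
P₀ = 1.8044/(1+0.106)^1 + 2.0606/(1+0.106)^2 + 2.3532/(1+0.106)^3 + 2.6873/(1+0.106)^4 + 3.0689/(1+0.106)^5 + 3.5047/(1+0.106)^6 + 69.6316/(1+0.106)^6 = 48.6636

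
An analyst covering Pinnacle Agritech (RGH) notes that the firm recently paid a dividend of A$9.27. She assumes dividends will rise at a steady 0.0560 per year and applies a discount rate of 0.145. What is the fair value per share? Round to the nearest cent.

Gordon growth model: P₀ = D₁/(r − g). D₁ = 9.27 × (1 + 0.056) = 9.7891.
P₀ = 9.7891 / (0.145 − 0.056) = 9.7891 / 0.089 = 109.9901

A$109.99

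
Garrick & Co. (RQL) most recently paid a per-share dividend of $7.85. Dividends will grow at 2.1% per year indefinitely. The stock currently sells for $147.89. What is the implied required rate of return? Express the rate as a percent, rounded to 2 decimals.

Rearranging the constant-growth DDM: r = D₁/P₀ + g.
D₁ = 7.85 × (1 + 0.021) = 8.0148.
r = 8.0148 / 147.89 + 0.021 = 0.05419 + 0.021 = 0.07519

7.52%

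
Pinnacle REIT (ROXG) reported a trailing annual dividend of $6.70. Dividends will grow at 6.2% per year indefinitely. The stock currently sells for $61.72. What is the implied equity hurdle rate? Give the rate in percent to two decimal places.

Rearranging the constant-growth DDM: r = D₁/P₀ + g.
D₁ = 6.70 × (1 + 0.062) = 7.1154.
r = 7.1154 / 61.72 + 0.062 = 0.11529 + 0.062 = 0.17729

17.73%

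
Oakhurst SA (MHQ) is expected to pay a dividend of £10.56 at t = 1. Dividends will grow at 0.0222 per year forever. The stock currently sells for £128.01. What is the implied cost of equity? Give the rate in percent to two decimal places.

Rearranging the constant-growth DDM: r = D₁/P₀ + g.
r = 10.5600 / 128.01 + 0.0222 = 0.08249 + 0.0222 = 0.10469

10.47%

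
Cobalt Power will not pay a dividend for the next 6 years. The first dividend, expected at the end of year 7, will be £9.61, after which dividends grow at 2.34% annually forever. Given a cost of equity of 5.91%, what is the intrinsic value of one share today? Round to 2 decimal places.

Deferred-dividend DDM. At t=6 the remaining stream is a growing perpetuity with first payment D_7 = 9.61.
V_6 = D_7/(r−g) = 9.61/(0.0591−0.0234) = 269.1877
P₀ = V_6/(1+r)^6 = 269.1877/(1+0.0591)^6 = 190.7363

£190.74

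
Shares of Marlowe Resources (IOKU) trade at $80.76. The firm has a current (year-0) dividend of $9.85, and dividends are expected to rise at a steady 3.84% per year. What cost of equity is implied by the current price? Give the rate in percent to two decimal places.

16.50%

Rearranging the constant-growth DDM: r = D₁/P₀ + g.
D₁ = 9.85 × (1 + 0.0384) = 10.2282.
r = 10.2282 / 80.76 + 0.0384 = 0.12665 + 0.0384 = 0.16505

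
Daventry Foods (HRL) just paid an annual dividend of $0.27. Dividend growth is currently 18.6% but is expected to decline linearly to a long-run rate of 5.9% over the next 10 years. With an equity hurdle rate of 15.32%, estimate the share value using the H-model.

H-model: P₀ = D₀[(1+g_L) + H(g_S−g_L)]/(r−g_L), with H = 10/2 = 5.
P₀ = 0.27 × [(1+0.059) + 5×(0.186−0.059)] / (0.1532−0.059)
   = 0.27 × 1.6940 / 0.0942 = 4.8554

$4.86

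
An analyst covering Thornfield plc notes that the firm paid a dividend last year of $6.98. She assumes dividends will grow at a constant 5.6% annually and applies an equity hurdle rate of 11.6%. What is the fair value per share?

$122.85

Gordon growth model: P₀ = D₁/(r − g). D₁ = 6.98 × (1 + 0.056) = 7.3709.
P₀ = 7.3709 / (0.116 − 0.056) = 7.3709 / 0.06 = 122.8480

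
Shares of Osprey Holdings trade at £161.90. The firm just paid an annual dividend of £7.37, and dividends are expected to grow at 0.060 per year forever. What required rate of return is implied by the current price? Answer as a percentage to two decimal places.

Rearranging the constant-growth DDM: r = D₁/P₀ + g.
D₁ = 7.37 × (1 + 0.06) = 7.8122.
r = 7.8122 / 161.90 + 0.06 = 0.04825 + 0.06 = 0.10825

10.83%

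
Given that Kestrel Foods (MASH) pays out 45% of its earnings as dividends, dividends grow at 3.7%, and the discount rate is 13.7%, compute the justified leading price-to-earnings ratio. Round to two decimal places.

4.50

Justified leading P/E = b/(r−g) = 0.45/(0.137−0.037) = 4.5000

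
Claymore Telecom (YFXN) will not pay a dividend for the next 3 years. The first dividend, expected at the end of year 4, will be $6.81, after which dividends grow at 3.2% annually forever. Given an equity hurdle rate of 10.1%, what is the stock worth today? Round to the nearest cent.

Deferred-dividend DDM. At t=3 the remaining stream is a growing perpetuity with first payment D_4 = 6.81.
V_3 = D_4/(r−g) = 6.81/(0.101−0.032) = 98.6957
P₀ = V_3/(1+r)^3 = 98.6957/(1+0.101)^3 = 73.9496

$73.95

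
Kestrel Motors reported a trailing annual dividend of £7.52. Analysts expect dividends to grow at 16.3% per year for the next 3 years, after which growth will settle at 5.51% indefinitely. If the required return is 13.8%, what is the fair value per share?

£125.72

Two-stage DDM. Project D₁…D_3 at 0.163, terminal growth 0.0551, discount at r = 0.138.
D_1 = 8.7458
D_2 = 10.1713
D_3 = 11.8292
Terminal value at t=3: TV = D_4/(r−g) = 12.4810/(0.138−0.0551) = 150.5553
P₀ = 8.7458/(1+0.138)^1 + 10.1713/(1+0.138)^2 + 11.8292/(1+0.138)^3 + 150.5553/(1+0.138)^3 = 125.7231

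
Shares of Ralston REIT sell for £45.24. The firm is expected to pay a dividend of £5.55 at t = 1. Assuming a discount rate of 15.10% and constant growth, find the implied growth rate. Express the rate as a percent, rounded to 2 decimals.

From P₀ = D₁/(r − g), the implied growth is g = r − D₁/P₀.
g = 0.151 − 5.55/45.24 = 0.151 − 0.12268 = 0.02832

2.83%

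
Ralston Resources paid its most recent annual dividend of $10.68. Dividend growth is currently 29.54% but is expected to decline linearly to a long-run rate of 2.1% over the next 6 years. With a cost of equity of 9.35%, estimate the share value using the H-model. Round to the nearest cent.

H-model: P₀ = D₀[(1+g_L) + H(g_S−g_L)]/(r−g_L), with H = 6/2 = 3.
P₀ = 10.68 × [(1+0.021) + 3×(0.2954−0.021)] / (0.0935−0.021)
   = 10.68 × 1.8442 / 0.0725 = 271.6697

$271.67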